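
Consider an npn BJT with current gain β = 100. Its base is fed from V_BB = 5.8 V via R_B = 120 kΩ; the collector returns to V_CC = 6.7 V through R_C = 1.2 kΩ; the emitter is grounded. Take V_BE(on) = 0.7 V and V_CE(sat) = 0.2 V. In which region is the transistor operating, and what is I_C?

Assume active. Base-emitter loop: I_B = (V_BB − V_BE)/R_B = (5.8 − 0.7)/120 = 0.0425 mA.
I_C = β·I_B = 100×0.0425 = 4.25 mA.
V_CE = V_CC − I_C·R_C = 6.7 − 4.25×1.2 = 1.6 V > V_CE(sat), so the active-region assumption holds.

active; I_C ≈ 4.2 mA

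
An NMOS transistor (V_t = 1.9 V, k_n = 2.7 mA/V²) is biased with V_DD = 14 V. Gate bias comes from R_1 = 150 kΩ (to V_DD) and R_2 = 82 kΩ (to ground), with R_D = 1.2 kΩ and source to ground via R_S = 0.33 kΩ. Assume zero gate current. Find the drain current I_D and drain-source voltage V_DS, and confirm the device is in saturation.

I_D ≈ 4 mA, V_DS ≈ 7.9 V

V_G = V_DD·R_2/(R_1+R_2) = 14×82/232 = 4.95 V.
Assume saturation: I_D = (k_n/2)(V_GS − V_t)² with V_GS = V_G − I_D·R_S = 4.95 − 0.33·I_D.
Substituting gives 0.147·I_D² − 3.72·I_D + 12.5 = 0, with roots I_D = 4.01 or 21.3 mA.
The root I_D = 21.3 mA gives V_GS = -2.07 V ≤ V_t, so take I_D = 4.01 mA.
Then V_GS = 3.62 V and V_DS = V_DD − I_D(R_D+R_S) = 14 − 4.01×1.53 = 7.86 V.
Saturation requires V_DS ≥ V_GS − V_t = 1.72 V; 7.86 ≥ 1.72 ✓.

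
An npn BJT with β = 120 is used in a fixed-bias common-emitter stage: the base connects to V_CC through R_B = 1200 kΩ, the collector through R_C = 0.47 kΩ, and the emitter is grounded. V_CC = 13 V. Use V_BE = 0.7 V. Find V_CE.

Base loop: V_CC = I_B·R_B + V_BE, so I_B = (13 − 0.7)/1200 kΩ = 0.0103 mA.
In the active region I_C = β·I_B = 120 × 0.0103 = 1.23 mA.
Collector loop: V_CE = V_CC − I_C·R_C = 13 − 1.23×0.47 = 12.4 V.
Since V_CE = 12.4 V > V_CE(sat) ≈ 0.2 V, the transistor is in the active region as assumed.

V_CE ≈ 12 V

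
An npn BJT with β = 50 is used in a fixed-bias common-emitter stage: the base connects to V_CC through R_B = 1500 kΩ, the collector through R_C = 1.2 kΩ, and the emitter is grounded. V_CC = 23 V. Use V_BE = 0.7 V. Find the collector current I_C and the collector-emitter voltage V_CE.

Base loop: V_CC = I_B·R_B + V_BE, so I_B = (23 − 0.7)/1500 kΩ = 0.0149 mA.
In the active region I_C = β·I_B = 50 × 0.0149 = 0.743 mA.
Collector loop: V_CE = V_CC − I_C·R_C = 23 − 0.743×1.2 = 22.1 V.
Since V_CE = 22.1 V > V_CE(sat) ≈ 0.2 V, the transistor is in the active region as assumed.

I_C ≈ 0.74 mA, V_CE ≈ 22 V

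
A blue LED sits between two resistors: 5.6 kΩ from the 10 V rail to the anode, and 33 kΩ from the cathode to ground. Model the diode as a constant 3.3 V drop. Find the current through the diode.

The two resistors are in series with the diode, so KVL gives 10 = I·5.6 + 3.3 + I·33.
I = (10 − 3.3) / (5.6 + 33) kΩ = 6.7 / 38.6 = 0.174 mA.

I ≈ 0.17 mA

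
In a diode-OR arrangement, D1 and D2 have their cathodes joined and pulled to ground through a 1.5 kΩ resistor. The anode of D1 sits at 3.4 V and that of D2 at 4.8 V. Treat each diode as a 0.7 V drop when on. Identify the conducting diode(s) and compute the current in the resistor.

Only D2 conducts; I_R ≈ 2.7 mA

Assume both conduct. Then node N would need to be at both 3.4−0.7 = 2.7 V and 4.8−0.7 = 4.1 V, which is impossible.
Assume only D2 conducts: V_N = 4.8 − 0.7 = 4.1 V, so I_R = 4.1/1.5 = 2.73 mA.
Check D1: its anode-to-cathode voltage is 3.4 − 4.1 = -0.7 V < 0.7 V, so it is off. The assumption is consistent.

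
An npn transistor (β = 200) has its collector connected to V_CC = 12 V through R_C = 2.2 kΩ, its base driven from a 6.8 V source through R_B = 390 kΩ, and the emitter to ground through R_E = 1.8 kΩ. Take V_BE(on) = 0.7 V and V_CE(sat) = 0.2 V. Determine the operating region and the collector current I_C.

active; I_C ≈ 1.6 mA

Assume active. Base-emitter loop: I_B = (V_BB − V_BE)/(R_B + (β+1)R_E) = (6.8 − 0.7)/(390 + 201×1.8) = 0.00811 mA.
I_C = β·I_B = 200×0.00811 = 1.62 mA.
V_CE = V_CC − I_C·R_C − I_E·R_E = 12 − 1.62×2.2 − 1.63×1.8 = 5.49 V > V_CE(sat), so the active-region assumption holds.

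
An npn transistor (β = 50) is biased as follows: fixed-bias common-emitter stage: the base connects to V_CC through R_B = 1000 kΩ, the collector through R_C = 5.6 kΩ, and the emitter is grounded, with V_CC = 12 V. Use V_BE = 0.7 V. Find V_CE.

Base loop: V_CC = I_B·R_B + V_BE, so I_B = (12 − 0.7)/1000 kΩ = 0.0113 mA.
In the active region I_C = β·I_B = 50 × 0.0113 = 0.565 mA.
Collector loop: V_CE = V_CC − I_C·R_C = 12 − 0.565×5.6 = 8.84 V.
Since V_CE = 8.84 V > V_CE(sat) ≈ 0.2 V, the transistor is in the active region as assumed.

V_CE ≈ 8.8 V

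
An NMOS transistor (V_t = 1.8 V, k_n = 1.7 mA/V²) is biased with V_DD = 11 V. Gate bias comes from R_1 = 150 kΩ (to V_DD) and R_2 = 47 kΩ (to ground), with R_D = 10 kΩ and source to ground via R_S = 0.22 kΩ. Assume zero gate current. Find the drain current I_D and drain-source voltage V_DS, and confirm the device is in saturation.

V_G = V_DD·R_2/(R_1+R_2) = 11×47/197 = 2.62 V.
Assume saturation: I_D = (k_n/2)(V_GS − V_t)² with V_GS = V_G − I_D·R_S = 2.62 − 0.22·I_D.
Substituting gives 0.0411·I_D² − 1.31·I_D + 0.578 = 0, with roots I_D = 0.448 or 31.4 mA.
The root I_D = 31.4 mA gives V_GS = -4.27 V ≤ V_t, so take I_D = 0.448 mA.
Then V_GS = 2.53 V and V_DS = V_DD − I_D(R_D+R_S) = 11 − 0.448×10.2 = 6.42 V.
Saturation requires V_DS ≥ V_GS − V_t = 0.726 V; 6.42 ≥ 0.726 ✓.

I_D ≈ 0.45 mA, V_DS ≈ 6.4 V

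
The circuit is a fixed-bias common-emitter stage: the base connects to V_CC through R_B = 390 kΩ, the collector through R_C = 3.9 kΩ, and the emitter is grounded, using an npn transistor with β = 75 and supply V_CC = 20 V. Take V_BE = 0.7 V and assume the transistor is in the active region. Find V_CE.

V_CE ≈ 5.5 V

Base loop: V_CC = I_B·R_B + V_BE, so I_B = (20 − 0.7)/390 kΩ = 0.0495 mA.
In the active region I_C = β·I_B = 75 × 0.0495 = 3.71 mA.
Collector loop: V_CE = V_CC − I_C·R_C = 20 − 3.71×3.9 = 5.53 V.
Since V_CE = 5.53 V > V_CE(sat) ≈ 0.2 V, the transistor is in the active region as assumed.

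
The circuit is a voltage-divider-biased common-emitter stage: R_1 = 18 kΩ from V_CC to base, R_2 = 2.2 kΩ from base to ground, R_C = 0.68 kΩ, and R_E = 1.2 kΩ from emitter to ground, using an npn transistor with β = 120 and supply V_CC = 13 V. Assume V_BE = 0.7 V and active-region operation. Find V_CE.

Thevenize the base divider: V_Th = V_CC·R_2/(R_1+R_2) = 13×2.2/20.2 = 1.42 V, R_Th = R_1‖R_2 = 1.96 kΩ.
Base-emitter loop: V_Th = I_B·R_Th + V_BE + (β+1)I_B·R_E, so I_B = (1.42 − 0.7) / (1.96 + 121×1.2) = 0.00486 mA.
I_C = β·I_B = 120×0.00486 = 0.584 mA, and I_E = (β+1)I_B = 0.589 mA.
V_CE = V_CC − I_C·R_C − I_E·R_E = 13 − 0.584×0.68 − 0.589×1.2 = 11.9 V.
V_CE = 11.9 V > 0.2 V confirms active-region operation.

V_CE ≈ 12 V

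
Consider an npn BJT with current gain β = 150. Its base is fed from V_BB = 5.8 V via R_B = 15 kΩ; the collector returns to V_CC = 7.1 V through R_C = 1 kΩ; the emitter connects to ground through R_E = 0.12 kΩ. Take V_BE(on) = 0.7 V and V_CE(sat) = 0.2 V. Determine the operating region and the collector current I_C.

saturation; I_C ≈ 6.1 mA

Assume active: I_B = (5.8 − 0.7)/(15 + 151×0.12) = 0.154 mA, I_C = β·I_B = 23.1 mA.
Then V_CE = 7.1 − 23.1×1 − 23.3×0.12 = -18.8 V < 0.2 V — the active assumption fails.
Re-solve with V_CE = 0.2 V. KCL at the emitter: V_E/R_E = (V_BB−0.7−V_E)/R_B + (V_CC−0.2−V_E)/R_C, giving V_E = 0.77 V.
I_C = (V_CC − 0.2 − V_E)/R_C = (6.9 − 0.77)/1 = 6.13 mA.
Check: I_B = (5.1 − 0.77)/15 = 0.289 mA, and β·I_B = 43.3 mA > I_C, confirming saturation.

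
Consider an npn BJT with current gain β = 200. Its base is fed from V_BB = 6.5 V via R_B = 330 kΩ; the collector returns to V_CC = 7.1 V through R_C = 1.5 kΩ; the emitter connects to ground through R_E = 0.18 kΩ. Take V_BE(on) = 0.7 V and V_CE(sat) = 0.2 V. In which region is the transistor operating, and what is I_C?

Assume active. Base-emitter loop: I_B = (V_BB − V_BE)/(R_B + (β+1)R_E) = (6.5 − 0.7)/(330 + 201×0.18) = 0.0158 mA.
I_C = β·I_B = 200×0.0158 = 3.17 mA.
V_CE = V_CC − I_C·R_C − I_E·R_E = 7.1 − 3.17×1.5 − 3.18×0.18 = 1.78 V > V_CE(sat), so the active-region assumption holds.

active; I_C ≈ 3.2 mA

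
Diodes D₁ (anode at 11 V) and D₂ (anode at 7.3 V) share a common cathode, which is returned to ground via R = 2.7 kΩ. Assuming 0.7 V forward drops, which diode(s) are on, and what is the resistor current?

Only D₁ conducts; I_R ≈ 3.8 mA

Assume both conduct. Then node N would need to be at both 11−0.7 = 10.3 V and 7.3−0.7 = 6.6 V, which is impossible.
Assume only D₁ conducts: V_N = 11 − 0.7 = 10.3 V, so I_R = 10.3/2.7 = 3.81 mA.
Check D₂: its anode-to-cathode voltage is 7.3 − 10.3 = -3 V < 0.7 V, so it is off. The assumption is consistent.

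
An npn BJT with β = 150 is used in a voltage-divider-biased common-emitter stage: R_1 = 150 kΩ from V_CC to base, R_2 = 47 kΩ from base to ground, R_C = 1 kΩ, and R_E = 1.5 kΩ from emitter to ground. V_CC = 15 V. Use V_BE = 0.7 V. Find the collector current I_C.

I_C ≈ 1.6 mA

Thevenize the base divider: V_Th = V_CC·R_2/(R_1+R_2) = 15×47/197 = 3.58 V, R_Th = R_1‖R_2 = 35.8 kΩ.
Base-emitter loop: V_Th = I_B·R_Th + V_BE + (β+1)I_B·R_E, so I_B = (3.58 − 0.7) / (35.8 + 151×1.5) = 0.011 mA.
I_C = β·I_B = 150×0.011 = 1.65 mA, and I_E = (β+1)I_B = 1.66 mA.
V_CE = V_CC − I_C·R_C − I_E·R_E = 15 − 1.65×1 − 1.66×1.5 = 10.9 V.
V_CE = 10.9 V > 0.2 V confirms active-region operation.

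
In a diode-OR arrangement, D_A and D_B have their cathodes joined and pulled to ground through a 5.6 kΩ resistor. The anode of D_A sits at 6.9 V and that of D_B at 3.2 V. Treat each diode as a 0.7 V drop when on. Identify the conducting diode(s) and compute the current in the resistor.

Only D_A conducts; I_R ≈ 1.1 mA

Assume both conduct. Then node N would need to be at both 6.9−0.7 = 6.2 V and 3.2−0.7 = 2.5 V, which is impossible.
Assume only D_A conducts: V_N = 6.9 − 0.7 = 6.2 V, so I_R = 6.2/5.6 = 1.11 mA.
Check D_B: its anode-to-cathode voltage is 3.2 − 6.2 = -3 V < 0.7 V, so it is off. The assumption is consistent.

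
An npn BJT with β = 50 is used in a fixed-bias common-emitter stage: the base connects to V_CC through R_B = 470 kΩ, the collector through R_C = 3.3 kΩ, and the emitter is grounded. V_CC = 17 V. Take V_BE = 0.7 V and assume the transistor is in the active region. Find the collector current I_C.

Base loop: V_CC = I_B·R_B + V_BE, so I_B = (17 − 0.7)/470 kΩ = 0.0347 mA.
In the active region I_C = β·I_B = 50 × 0.0347 = 1.73 mA.
Collector loop: V_CE = V_CC − I_C·R_C = 17 − 1.73×3.3 = 11.3 V.
Since V_CE = 11.3 V > V_CE(sat) ≈ 0.2 V, the transistor is in the active region as assumed.

I_C ≈ 1.7 mA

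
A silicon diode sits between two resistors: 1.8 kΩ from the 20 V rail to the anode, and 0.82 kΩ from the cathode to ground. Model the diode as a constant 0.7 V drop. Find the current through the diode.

I ≈ 7.4 mA

The two resistors are in series with the diode, so KVL gives 20 = I·1.8 + 0.7 + I·0.82.
I = (20 − 0.7) / (1.8 + 0.82) kΩ = 19.3 / 2.62 = 7.37 mA.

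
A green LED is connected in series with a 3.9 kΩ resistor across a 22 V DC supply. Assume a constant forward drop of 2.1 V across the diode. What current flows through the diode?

KVL around the loop: 22 = V_D + I·R = 2.1 + I × 3.9 kΩ.
So I = (22 − 2.1) / 3.9 kΩ = 19.9 / 3.9 = 5.1 mA.

I ≈ 5.1 mA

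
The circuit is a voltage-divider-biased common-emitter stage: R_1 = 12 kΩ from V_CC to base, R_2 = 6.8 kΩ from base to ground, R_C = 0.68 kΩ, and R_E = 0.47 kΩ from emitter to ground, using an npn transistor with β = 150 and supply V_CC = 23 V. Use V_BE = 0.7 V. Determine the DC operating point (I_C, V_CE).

I_C ≈ 15 mA, V_CE ≈ 5.5 V

Thevenize the base divider: V_Th = V_CC·R_2/(R_1+R_2) = 23×6.8/18.8 = 8.32 V, R_Th = R_1‖R_2 = 4.34 kΩ.
Base-emitter loop: V_Th = I_B·R_Th + V_BE + (β+1)I_B·R_E, so I_B = (8.32 − 0.7) / (4.34 + 151×0.47) = 0.101 mA.
I_C = β·I_B = 150×0.101 = 15.2 mA, and I_E = (β+1)I_B = 15.3 mA.
V_CE = V_CC − I_C·R_C − I_E·R_E = 23 − 15.2×0.68 − 15.3×0.47 = 5.5 V.
V_CE = 5.5 V > 0.2 V confirms active-region operation.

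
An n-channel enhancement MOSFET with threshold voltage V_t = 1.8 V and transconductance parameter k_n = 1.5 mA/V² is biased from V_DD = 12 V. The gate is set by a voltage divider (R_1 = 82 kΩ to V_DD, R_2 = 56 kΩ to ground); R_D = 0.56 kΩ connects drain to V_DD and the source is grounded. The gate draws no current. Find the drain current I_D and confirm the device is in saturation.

I_D ≈ 7.1 mA

V_G = V_DD·R_2/(R_1+R_2) = 12×56/138 = 4.87 V. With the source grounded, V_GS = V_G = 4.87 V.
Assume saturation: I_D = (k_n/2)(V_GS − V_t)² = (1.5/2)×(4.87 − 1.8)² = 0.75×3.07² = 7.07 mA.
V_DS = V_DD − I_D·R_D = 12 − 7.07×0.56 = 8.04 V.
Saturation requires V_DS ≥ V_GS − V_t = 3.07 V; 8.04 ≥ 3.07 ✓.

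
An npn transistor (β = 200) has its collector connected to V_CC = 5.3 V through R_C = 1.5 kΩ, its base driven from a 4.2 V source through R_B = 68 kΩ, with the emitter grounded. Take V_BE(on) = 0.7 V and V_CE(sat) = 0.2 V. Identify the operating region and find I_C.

Assume active: I_B = (4.2 − 0.7)/68 = 0.0515 mA, giving I_C = β·I_B = 10.3 mA.
But then V_CE = 5.3 − 10.3×1.5 = -10.1 V < V_CE(sat) = 0.2 V — impossible in the active region.
So the transistor is saturated. With V_CE = 0.2 V, I_C = (V_CC − 0.2)/R_C = 5.1/1.5 = 3.4 mA.
Check: β·I_B = 10.3 mA > I_C = 3.4 mA, confirming saturation.

saturation; I_C ≈ 3.4 mA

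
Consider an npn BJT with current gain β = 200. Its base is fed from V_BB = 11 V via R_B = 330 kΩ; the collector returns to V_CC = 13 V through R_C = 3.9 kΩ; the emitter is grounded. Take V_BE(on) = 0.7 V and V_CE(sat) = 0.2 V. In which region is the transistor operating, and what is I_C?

Assume active: I_B = (11 − 0.7)/330 = 0.0312 mA, giving I_C = β·I_B = 6.24 mA.
But then V_CE = 13 − 6.24×3.9 = -11.3 V < V_CE(sat) = 0.2 V — impossible in the active region.
So the transistor is saturated. With V_CE = 0.2 V, I_C = (V_CC − 0.2)/R_C = 12.8/3.9 = 3.28 mA.
Check: β·I_B = 6.24 mA > I_C = 3.28 mA, confirming saturation.

saturation; I_C ≈ 3.3 mA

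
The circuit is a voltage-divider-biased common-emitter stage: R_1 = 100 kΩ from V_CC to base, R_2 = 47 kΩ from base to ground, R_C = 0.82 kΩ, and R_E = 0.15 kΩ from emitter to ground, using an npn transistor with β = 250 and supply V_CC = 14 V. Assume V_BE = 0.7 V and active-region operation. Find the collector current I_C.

Thevenize the base divider: V_Th = V_CC·R_2/(R_1+R_2) = 14×47/147 = 4.48 V, R_Th = R_1‖R_2 = 32 kΩ.
Base-emitter loop: V_Th = I_B·R_Th + V_BE + (β+1)I_B·R_E, so I_B = (4.48 − 0.7) / (32 + 251×0.15) = 0.0542 mA.
I_C = β·I_B = 250×0.0542 = 13.6 mA, and I_E = (β+1)I_B = 13.6 mA.
V_CE = V_CC − I_C·R_C − I_E·R_E = 14 − 13.6×0.82 − 13.6×0.15 = 0.839 V.
V_CE = 0.839 V > 0.2 V confirms active-region operation.

I_C ≈ 14 mA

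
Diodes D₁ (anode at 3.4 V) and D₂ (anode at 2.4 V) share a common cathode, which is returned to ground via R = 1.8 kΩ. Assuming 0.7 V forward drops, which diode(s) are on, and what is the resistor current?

Assume both conduct. Then node N would need to be at both 3.4−0.7 = 2.7 V and 2.4−0.7 = 1.7 V, which is impossible.
Assume only D₁ conducts: V_N = 3.4 − 0.7 = 2.7 V, so I_R = 2.7/1.8 = 1.5 mA.
Check D₂: its anode-to-cathode voltage is 2.4 − 2.7 = -0.3 V < 0.7 V, so it is off. The assumption is consistent.

Only D₁ conducts; I_R ≈ 1.5 mA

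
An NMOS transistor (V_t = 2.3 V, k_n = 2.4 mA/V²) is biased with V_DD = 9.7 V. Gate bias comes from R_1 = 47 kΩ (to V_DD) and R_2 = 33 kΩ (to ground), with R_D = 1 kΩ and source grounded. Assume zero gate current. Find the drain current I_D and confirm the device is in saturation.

I_D ≈ 3.5 mA

V_G = V_DD·R_2/(R_1+R_2) = 9.7×33/80 = 4 V. With the source grounded, V_GS = V_G = 4 V.
Assume saturation: I_D = (k_n/2)(V_GS − V_t)² = (2.4/2)×(4 − 2.3)² = 1.2×1.7² = 3.47 mA.
V_DS = V_DD − I_D·R_D = 9.7 − 3.47×1 = 6.23 V.
Saturation requires V_DS ≥ V_GS − V_t = 1.7 V; 6.23 ≥ 1.7 ✓.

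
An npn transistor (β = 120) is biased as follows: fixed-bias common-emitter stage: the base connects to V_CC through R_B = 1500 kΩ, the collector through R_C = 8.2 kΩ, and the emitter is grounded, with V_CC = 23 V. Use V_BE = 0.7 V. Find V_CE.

V_CE ≈ 8.4 V

Base loop: V_CC = I_B·R_B + V_BE, so I_B = (23 − 0.7)/1500 kΩ = 0.0149 mA.
In the active region I_C = β·I_B = 120 × 0.0149 = 1.78 mA.
Collector loop: V_CE = V_CC − I_C·R_C = 23 − 1.78×8.2 = 8.37 V.
Since V_CE = 8.37 V > V_CE(sat) ≈ 0.2 V, the transistor is in the active region as assumed.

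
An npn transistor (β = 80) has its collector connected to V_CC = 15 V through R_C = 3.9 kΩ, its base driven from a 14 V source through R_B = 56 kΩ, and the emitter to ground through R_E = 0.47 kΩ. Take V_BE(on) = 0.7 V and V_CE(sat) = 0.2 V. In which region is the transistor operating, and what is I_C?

saturation; I_C ≈ 3.4 mA

Assume active: I_B = (14 − 0.7)/(56 + 81×0.47) = 0.141 mA, I_C = β·I_B = 11.3 mA.
Then V_CE = 15 − 11.3×3.9 − 11.5×0.47 = -34.5 V < 0.2 V — the active assumption fails.
Re-solve with V_CE = 0.2 V. KCL at the emitter: V_E/R_E = (V_BB−0.7−V_E)/R_B + (V_CC−0.2−V_E)/R_C, giving V_E = 1.68 V.
I_C = (V_CC − 0.2 − V_E)/R_C = (14.8 − 1.68)/3.9 = 3.36 mA.
Check: I_B = (13.3 − 1.68)/56 = 0.208 mA, and β·I_B = 16.6 mA > I_C, confirming saturation.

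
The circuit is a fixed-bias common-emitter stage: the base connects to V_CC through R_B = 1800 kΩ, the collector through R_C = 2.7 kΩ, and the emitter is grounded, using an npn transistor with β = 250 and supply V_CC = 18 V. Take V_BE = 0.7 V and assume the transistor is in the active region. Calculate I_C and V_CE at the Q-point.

I_C ≈ 2.4 mA, V_CE ≈ 12 V

Base loop: V_CC = I_B·R_B + V_BE, so I_B = (18 − 0.7)/1800 kΩ = 0.00961 mA.
In the active region I_C = β·I_B = 250 × 0.00961 = 2.4 mA.
Collector loop: V_CE = V_CC − I_C·R_C = 18 − 2.4×2.7 = 11.5 V.
Since V_CE = 11.5 V > V_CE(sat) ≈ 0.2 V, the transistor is in the active region as assumed.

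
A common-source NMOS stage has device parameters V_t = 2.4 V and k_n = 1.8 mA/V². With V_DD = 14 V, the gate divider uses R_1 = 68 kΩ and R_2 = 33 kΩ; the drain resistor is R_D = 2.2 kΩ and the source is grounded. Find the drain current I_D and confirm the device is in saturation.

I_D ≈ 4.3 mA

V_G = V_DD·R_2/(R_1+R_2) = 14×33/101 = 4.57 V. With the source grounded, V_GS = V_G = 4.57 V.
Assume saturation: I_D = (k_n/2)(V_GS − V_t)² = (1.8/2)×(4.57 − 2.4)² = 0.9×2.17² = 4.25 mA.
V_DS = V_DD − I_D·R_D = 14 − 4.25×2.2 = 4.64 V.
Saturation requires V_DS ≥ V_GS − V_t = 2.17 V; 4.64 ≥ 2.17 ✓.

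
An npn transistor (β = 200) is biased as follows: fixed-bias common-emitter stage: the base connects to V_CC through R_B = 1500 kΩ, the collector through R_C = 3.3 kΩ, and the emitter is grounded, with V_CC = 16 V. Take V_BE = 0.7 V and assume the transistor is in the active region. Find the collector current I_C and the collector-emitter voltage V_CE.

Base loop: V_CC = I_B·R_B + V_BE, so I_B = (16 − 0.7)/1500 kΩ = 0.0102 mA.
In the active region I_C = β·I_B = 200 × 0.0102 = 2.04 mA.
Collector loop: V_CE = V_CC − I_C·R_C = 16 − 2.04×3.3 = 9.27 V.
Since V_CE = 9.27 V > V_CE(sat) ≈ 0.2 V, the transistor is in the active region as assumed.

I_C ≈ 2 mA, V_CE ≈ 9.3 V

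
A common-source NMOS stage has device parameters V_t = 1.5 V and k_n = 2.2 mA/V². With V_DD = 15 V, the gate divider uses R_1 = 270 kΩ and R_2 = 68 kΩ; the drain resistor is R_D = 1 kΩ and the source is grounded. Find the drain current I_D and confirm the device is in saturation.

V_G = V_DD·R_2/(R_1+R_2) = 15×68/338 = 3.02 V. With the source grounded, V_GS = V_G = 3.02 V.
Assume saturation: I_D = (k_n/2)(V_GS − V_t)² = (2.2/2)×(3.02 − 1.5)² = 1.1×1.52² = 2.53 mA.
V_DS = V_DD − I_D·R_D = 15 − 2.53×1 = 12.5 V.
Saturation requires V_DS ≥ V_GS − V_t = 1.52 V; 12.5 ≥ 1.52 ✓.

I_D ≈ 2.5 mA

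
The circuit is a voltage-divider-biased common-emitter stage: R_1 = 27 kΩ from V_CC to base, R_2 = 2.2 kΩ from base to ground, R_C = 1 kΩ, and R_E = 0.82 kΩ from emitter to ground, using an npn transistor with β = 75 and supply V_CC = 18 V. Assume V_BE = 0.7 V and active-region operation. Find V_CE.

V_CE ≈ 17 V

Thevenize the base divider: V_Th = V_CC·R_2/(R_1+R_2) = 18×2.2/29.2 = 1.36 V, R_Th = R_1‖R_2 = 2.03 kΩ.
Base-emitter loop: V_Th = I_B·R_Th + V_BE + (β+1)I_B·R_E, so I_B = (1.36 − 0.7) / (2.03 + 76×0.82) = 0.0102 mA.
I_C = β·I_B = 75×0.0102 = 0.765 mA, and I_E = (β+1)I_B = 0.775 mA.
V_CE = V_CC − I_C·R_C − I_E·R_E = 18 − 0.765×1 − 0.775×0.82 = 16.6 V.
V_CE = 16.6 V > 0.2 V confirms active-region operation.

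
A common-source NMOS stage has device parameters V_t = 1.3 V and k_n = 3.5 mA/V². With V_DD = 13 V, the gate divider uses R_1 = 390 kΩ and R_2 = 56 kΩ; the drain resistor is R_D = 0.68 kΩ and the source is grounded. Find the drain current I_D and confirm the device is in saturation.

V_G = V_DD·R_2/(R_1+R_2) = 13×56/446 = 1.63 V. With the source grounded, V_GS = V_G = 1.63 V.
Assume saturation: I_D = (k_n/2)(V_GS − V_t)² = (3.5/2)×(1.63 − 1.3)² = 1.75×0.332² = 0.193 mA.
V_DS = V_DD − I_D·R_D = 13 − 0.193×0.68 = 12.9 V.
Saturation requires V_DS ≥ V_GS − V_t = 0.332 V; 12.9 ≥ 0.332 ✓.

I_D ≈ 0.19 mA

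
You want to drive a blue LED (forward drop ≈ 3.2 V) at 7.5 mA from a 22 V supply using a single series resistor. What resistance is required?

The resistor drops V_S − V_D = 22 − 3.2 = 18.8 V at 7.5 mA.
R = 18.8 V / 7.5 mA = 2.51 kΩ.

R ≈ 2.5 kΩ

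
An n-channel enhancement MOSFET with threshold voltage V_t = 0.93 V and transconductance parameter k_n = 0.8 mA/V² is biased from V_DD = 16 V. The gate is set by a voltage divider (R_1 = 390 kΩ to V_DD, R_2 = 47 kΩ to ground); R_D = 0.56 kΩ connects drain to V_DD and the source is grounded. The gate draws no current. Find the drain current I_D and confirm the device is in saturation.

I_D ≈ 0.25 mA

V_G = V_DD·R_2/(R_1+R_2) = 16×47/437 = 1.72 V. With the source grounded, V_GS = V_G = 1.72 V.
Assume saturation: I_D = (k_n/2)(V_GS − V_t)² = (0.8/2)×(1.72 − 0.93)² = 0.4×0.791² = 0.25 mA.
V_DS = V_DD − I_D·R_D = 16 − 0.25×0.56 = 15.9 V.
Saturation requires V_DS ≥ V_GS − V_t = 0.791 V; 15.9 ≥ 0.791 ✓.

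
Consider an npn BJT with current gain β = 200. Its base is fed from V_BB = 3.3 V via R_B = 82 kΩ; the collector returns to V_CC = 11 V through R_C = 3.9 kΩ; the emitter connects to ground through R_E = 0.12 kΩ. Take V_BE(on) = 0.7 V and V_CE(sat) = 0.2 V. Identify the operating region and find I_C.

saturation; I_C ≈ 2.7 mA

Assume active: I_B = (3.3 − 0.7)/(82 + 201×0.12) = 0.0245 mA, I_C = β·I_B = 4.9 mA.
Then V_CE = 11 − 4.9×3.9 − 4.92×0.12 = -8.7 V < 0.2 V — the active assumption fails.
Re-solve with V_CE = 0.2 V. KCL at the emitter: V_E/R_E = (V_BB−0.7−V_E)/R_B + (V_CC−0.2−V_E)/R_C, giving V_E = 0.326 V.
I_C = (V_CC − 0.2 − V_E)/R_C = (10.8 − 0.326)/3.9 = 2.69 mA.
Check: I_B = (2.6 − 0.326)/82 = 0.0277 mA, and β·I_B = 5.55 mA > I_C, confirming saturation.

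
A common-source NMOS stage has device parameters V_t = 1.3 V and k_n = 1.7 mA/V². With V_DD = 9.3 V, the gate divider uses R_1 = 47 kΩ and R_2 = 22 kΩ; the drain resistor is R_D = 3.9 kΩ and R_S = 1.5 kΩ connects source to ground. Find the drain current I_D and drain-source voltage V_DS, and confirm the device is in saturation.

I_D ≈ 0.57 mA, V_DS ≈ 6.2 V

V_G = V_DD·R_2/(R_1+R_2) = 9.3×22/69 = 2.97 V.
Assume saturation: I_D = (k_n/2)(V_GS − V_t)² with V_GS = V_G − I_D·R_S = 2.97 − 1.5·I_D.
Substituting gives 1.91·I_D² − 5.25·I_D + 2.36 = 0, with roots I_D = 0.566 or 2.18 mA.
The root I_D = 2.18 mA gives V_GS = -0.3 V ≤ V_t, so take I_D = 0.566 mA.
Then V_GS = 2.12 V and V_DS = V_DD − I_D(R_D+R_S) = 9.3 − 0.566×5.4 = 6.24 V.
Saturation requires V_DS ≥ V_GS − V_t = 0.816 V; 6.24 ≥ 0.816 ✓.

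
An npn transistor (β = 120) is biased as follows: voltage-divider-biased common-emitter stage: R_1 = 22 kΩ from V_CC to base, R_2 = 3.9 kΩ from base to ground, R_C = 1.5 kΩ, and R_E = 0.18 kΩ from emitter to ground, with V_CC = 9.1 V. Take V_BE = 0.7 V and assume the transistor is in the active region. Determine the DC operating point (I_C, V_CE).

Thevenize the base divider: V_Th = V_CC·R_2/(R_1+R_2) = 9.1×3.9/25.9 = 1.37 V, R_Th = R_1‖R_2 = 3.31 kΩ.
Base-emitter loop: V_Th = I_B·R_Th + V_BE + (β+1)I_B·R_E, so I_B = (1.37 − 0.7) / (3.31 + 121×0.18) = 0.0267 mA.
I_C = β·I_B = 120×0.0267 = 3.21 mA, and I_E = (β+1)I_B = 3.23 mA.
V_CE = V_CC − I_C·R_C − I_E·R_E = 9.1 − 3.21×1.5 − 3.23×0.18 = 3.71 V.
V_CE = 3.71 V > 0.2 V confirms active-region operation.

I_C ≈ 3.2 mA, V_CE ≈ 3.7 V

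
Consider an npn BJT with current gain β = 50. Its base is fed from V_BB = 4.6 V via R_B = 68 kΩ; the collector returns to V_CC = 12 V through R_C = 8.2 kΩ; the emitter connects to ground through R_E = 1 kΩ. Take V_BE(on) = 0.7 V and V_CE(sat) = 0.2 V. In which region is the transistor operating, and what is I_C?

saturation; I_C ≈ 1.3 mA

Assume active: I_B = (4.6 − 0.7)/(68 + 51×1) = 0.0328 mA, I_C = β·I_B = 1.64 mA.
Then V_CE = 12 − 1.64×8.2 − 1.67×1 = -3.11 V < 0.2 V — the active assumption fails.
Re-solve with V_CE = 0.2 V. KCL at the emitter: V_E/R_E = (V_BB−0.7−V_E)/R_B + (V_CC−0.2−V_E)/R_C, giving V_E = 1.32 V.
I_C = (V_CC − 0.2 − V_E)/R_C = (11.8 − 1.32)/8.2 = 1.28 mA.
Check: I_B = (3.9 − 1.32)/68 = 0.038 mA, and β·I_B = 1.9 mA > I_C, confirming saturation.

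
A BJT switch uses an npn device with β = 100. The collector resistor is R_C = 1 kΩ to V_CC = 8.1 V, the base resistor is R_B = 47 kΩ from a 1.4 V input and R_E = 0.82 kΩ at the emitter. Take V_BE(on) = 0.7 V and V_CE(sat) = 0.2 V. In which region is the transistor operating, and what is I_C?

active; I_C ≈ 0.54 mA

Assume active. Base-emitter loop: I_B = (V_BB − V_BE)/(R_B + (β+1)R_E) = (1.4 − 0.7)/(47 + 101×0.82) = 0.00539 mA.
I_C = β·I_B = 100×0.00539 = 0.539 mA.
V_CE = V_CC − I_C·R_C − I_E·R_E = 8.1 − 0.539×1 − 0.545×0.82 = 7.11 V > V_CE(sat), so the active-region assumption holds.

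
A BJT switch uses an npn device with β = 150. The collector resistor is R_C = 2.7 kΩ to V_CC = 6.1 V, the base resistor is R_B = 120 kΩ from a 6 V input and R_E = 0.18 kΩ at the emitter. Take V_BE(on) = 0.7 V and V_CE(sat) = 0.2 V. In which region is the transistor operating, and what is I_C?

Assume active: I_B = (6 − 0.7)/(120 + 151×0.18) = 0.036 mA, I_C = β·I_B = 5.4 mA.
Then V_CE = 6.1 − 5.4×2.7 − 5.44×0.18 = -9.46 V < 0.2 V — the active assumption fails.
Re-solve with V_CE = 0.2 V. KCL at the emitter: V_E/R_E = (V_BB−0.7−V_E)/R_B + (V_CC−0.2−V_E)/R_C, giving V_E = 0.376 V.
I_C = (V_CC − 0.2 − V_E)/R_C = (5.9 − 0.376)/2.7 = 2.05 mA.
Check: I_B = (5.3 − 0.376)/120 = 0.041 mA, and β·I_B = 6.16 mA > I_C, confirming saturation.

saturation; I_C ≈ 2 mA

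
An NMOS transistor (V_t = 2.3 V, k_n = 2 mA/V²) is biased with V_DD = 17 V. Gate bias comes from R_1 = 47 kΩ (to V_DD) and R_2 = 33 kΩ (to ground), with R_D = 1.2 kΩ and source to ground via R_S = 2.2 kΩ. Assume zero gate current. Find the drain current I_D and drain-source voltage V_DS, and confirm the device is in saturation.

V_G = V_DD·R_2/(R_1+R_2) = 17×33/80 = 7.01 V.
Assume saturation: I_D = (k_n/2)(V_GS − V_t)² with V_GS = V_G − I_D·R_S = 7.01 − 2.2·I_D.
Substituting gives 4.84·I_D² − 21.7·I_D + 22.2 = 0, with roots I_D = 1.57 or 2.92 mA.
The root I_D = 2.92 mA gives V_GS = 0.592 V ≤ V_t, so take I_D = 1.57 mA.
Then V_GS = 3.55 V and V_DS = V_DD − I_D(R_D+R_S) = 17 − 1.57×3.4 = 11.7 V.
Saturation requires V_DS ≥ V_GS − V_t = 1.25 V; 11.7 ≥ 1.25 ✓.

I_D ≈ 1.6 mA, V_DS ≈ 12 V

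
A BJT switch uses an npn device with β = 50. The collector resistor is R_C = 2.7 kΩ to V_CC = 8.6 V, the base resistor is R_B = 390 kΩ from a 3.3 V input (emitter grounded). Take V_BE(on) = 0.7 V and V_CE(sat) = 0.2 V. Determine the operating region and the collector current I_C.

active; I_C ≈ 0.33 mA

Assume active. Base-emitter loop: I_B = (V_BB − V_BE)/R_B = (3.3 − 0.7)/390 = 0.00667 mA.
I_C = β·I_B = 50×0.00667 = 0.333 mA.
V_CE = V_CC − I_C·R_C = 8.6 − 0.333×2.7 = 7.7 V > V_CE(sat), so the active-region assumption holds.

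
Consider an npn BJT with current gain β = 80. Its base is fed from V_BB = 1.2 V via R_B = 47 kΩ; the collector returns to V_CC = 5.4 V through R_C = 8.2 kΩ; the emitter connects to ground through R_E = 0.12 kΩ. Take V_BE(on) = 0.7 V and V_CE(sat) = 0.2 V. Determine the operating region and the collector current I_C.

Assume active: I_B = (1.2 − 0.7)/(47 + 81×0.12) = 0.00882 mA, I_C = β·I_B = 0.705 mA.
Then V_CE = 5.4 − 0.705×8.2 − 0.714×0.12 = -0.468 V < 0.2 V — the active assumption fails.
Re-solve with V_CE = 0.2 V. KCL at the emitter: V_E/R_E = (V_BB−0.7−V_E)/R_B + (V_CC−0.2−V_E)/R_C, giving V_E = 0.0761 V.
I_C = (V_CC − 0.2 − V_E)/R_C = (5.2 − 0.0761)/8.2 = 0.625 mA.
Check: I_B = (0.5 − 0.0761)/47 = 0.00902 mA, and β·I_B = 0.722 mA > I_C, confirming saturation.

saturation; I_C ≈ 0.62 mA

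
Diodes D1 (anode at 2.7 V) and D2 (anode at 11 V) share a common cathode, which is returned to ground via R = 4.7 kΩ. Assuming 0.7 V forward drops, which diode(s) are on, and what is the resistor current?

Only D2 conducts; I_R ≈ 2.2 mA

Assume both conduct. Then node N would need to be at both 2.7−0.7 = 2 V and 11−0.7 = 10.3 V, which is impossible.
Assume only D2 conducts: V_N = 11 − 0.7 = 10.3 V, so I_R = 10.3/4.7 = 2.19 mA.
Check D1: its anode-to-cathode voltage is 2.7 − 10.3 = -7.6 V < 0.7 V, so it is off. The assumption is consistent.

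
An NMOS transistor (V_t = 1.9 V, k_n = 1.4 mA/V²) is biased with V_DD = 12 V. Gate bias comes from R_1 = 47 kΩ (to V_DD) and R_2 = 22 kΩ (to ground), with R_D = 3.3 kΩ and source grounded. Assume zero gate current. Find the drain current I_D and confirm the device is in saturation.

I_D ≈ 2.6 mA

V_G = V_DD·R_2/(R_1+R_2) = 12×22/69 = 3.83 V. With the source grounded, V_GS = V_G = 3.83 V.
Assume saturation: I_D = (k_n/2)(V_GS − V_t)² = (1.4/2)×(3.83 − 1.9)² = 0.7×1.93² = 2.6 mA.
V_DS = V_DD − I_D·R_D = 12 − 2.6×3.3 = 3.43 V.
Saturation requires V_DS ≥ V_GS − V_t = 1.93 V; 3.43 ≥ 1.93 ✓.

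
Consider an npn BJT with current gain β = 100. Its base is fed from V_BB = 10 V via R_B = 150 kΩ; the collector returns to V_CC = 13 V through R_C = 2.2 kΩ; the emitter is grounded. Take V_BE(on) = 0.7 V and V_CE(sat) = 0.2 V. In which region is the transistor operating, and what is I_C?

Assume active: I_B = (10 − 0.7)/150 = 0.062 mA, giving I_C = β·I_B = 6.2 mA.
But then V_CE = 13 − 6.2×2.2 = -0.64 V < V_CE(sat) = 0.2 V — impossible in the active region.
So the transistor is saturated. With V_CE = 0.2 V, I_C = (V_CC − 0.2)/R_C = 12.8/2.2 = 5.82 mA.
Check: β·I_B = 6.2 mA > I_C = 5.82 mA, confirming saturation.

saturation; I_C ≈ 5.8 mA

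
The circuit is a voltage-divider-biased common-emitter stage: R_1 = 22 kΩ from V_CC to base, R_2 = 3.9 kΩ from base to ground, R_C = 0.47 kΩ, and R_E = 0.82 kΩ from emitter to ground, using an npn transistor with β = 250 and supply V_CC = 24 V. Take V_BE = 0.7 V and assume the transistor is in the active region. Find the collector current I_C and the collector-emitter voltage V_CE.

Thevenize the base divider: V_Th = V_CC·R_2/(R_1+R_2) = 24×3.9/25.9 = 3.61 V, R_Th = R_1‖R_2 = 3.31 kΩ.
Base-emitter loop: V_Th = I_B·R_Th + V_BE + (β+1)I_B·R_E, so I_B = (3.61 − 0.7) / (3.31 + 251×0.82) = 0.0139 mA.
I_C = β·I_B = 250×0.0139 = 3.48 mA, and I_E = (β+1)I_B = 3.5 mA.
V_CE = V_CC − I_C·R_C − I_E·R_E = 24 − 3.48×0.47 − 3.5×0.82 = 19.5 V.
V_CE = 19.5 V > 0.2 V confirms active-region operation.

I_C ≈ 3.5 mA, V_CE ≈ 19 V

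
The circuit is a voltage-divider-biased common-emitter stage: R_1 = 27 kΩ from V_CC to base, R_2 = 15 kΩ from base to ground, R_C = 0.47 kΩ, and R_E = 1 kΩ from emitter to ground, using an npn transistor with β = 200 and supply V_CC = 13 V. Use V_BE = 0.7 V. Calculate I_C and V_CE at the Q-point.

I_C ≈ 3.7 mA, V_CE ≈ 7.5 V

Thevenize the base divider: V_Th = V_CC·R_2/(R_1+R_2) = 13×15/42 = 4.64 V, R_Th = R_1‖R_2 = 9.64 kΩ.
Base-emitter loop: V_Th = I_B·R_Th + V_BE + (β+1)I_B·R_E, so I_B = (4.64 − 0.7) / (9.64 + 201×1) = 0.0187 mA.
I_C = β·I_B = 200×0.0187 = 3.74 mA, and I_E = (β+1)I_B = 3.76 mA.
V_CE = V_CC − I_C·R_C − I_E·R_E = 13 − 3.74×0.47 − 3.76×1 = 7.48 V.
V_CE = 7.48 V > 0.2 V confirms active-region operation.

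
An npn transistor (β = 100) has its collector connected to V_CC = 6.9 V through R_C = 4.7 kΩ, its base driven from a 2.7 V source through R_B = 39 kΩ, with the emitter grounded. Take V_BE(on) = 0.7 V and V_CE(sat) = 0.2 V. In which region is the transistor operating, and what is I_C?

saturation; I_C ≈ 1.4 mA

Assume active: I_B = (2.7 − 0.7)/39 = 0.0513 mA, giving I_C = β·I_B = 5.13 mA.
But then V_CE = 6.9 − 5.13×4.7 = -17.2 V < V_CE(sat) = 0.2 V — impossible in the active region.
So the transistor is saturated. With V_CE = 0.2 V, I_C = (V_CC − 0.2)/R_C = 6.7/4.7 = 1.43 mA.
Check: β·I_B = 5.13 mA > I_C = 1.43 mA, confirming saturation.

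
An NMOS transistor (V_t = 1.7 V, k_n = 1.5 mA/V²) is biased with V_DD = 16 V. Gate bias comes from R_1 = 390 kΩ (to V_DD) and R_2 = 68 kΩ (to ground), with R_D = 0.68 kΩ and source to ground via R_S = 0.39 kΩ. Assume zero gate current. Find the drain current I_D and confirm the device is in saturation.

V_G = V_DD·R_2/(R_1+R_2) = 16×68/458 = 2.38 V.
Assume saturation: I_D = (k_n/2)(V_GS − V_t)² with V_GS = V_G − I_D·R_S = 2.38 − 0.39·I_D.
Substituting gives 0.114·I_D² − 1.4·I_D + 0.342 = 0, with roots I_D = 0.25 or 12 mA.
The root I_D = 12 mA gives V_GS = -2.3 V ≤ V_t, so take I_D = 0.25 mA.
Then V_GS = 2.28 V and V_DS = V_DD − I_D(R_D+R_S) = 16 − 0.25×1.07 = 15.7 V.
Saturation requires V_DS ≥ V_GS − V_t = 0.578 V; 15.7 ≥ 0.578 ✓.

I_D ≈ 0.25 mA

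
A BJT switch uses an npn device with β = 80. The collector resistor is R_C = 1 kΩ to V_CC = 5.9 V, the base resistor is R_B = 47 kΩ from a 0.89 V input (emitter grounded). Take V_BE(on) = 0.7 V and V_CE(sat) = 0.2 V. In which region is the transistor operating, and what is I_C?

Assume active. Base-emitter loop: I_B = (V_BB − V_BE)/R_B = (0.89 − 0.7)/47 = 0.00404 mA.
I_C = β·I_B = 80×0.00404 = 0.323 mA.
V_CE = V_CC − I_C·R_C = 5.9 − 0.323×1 = 5.58 V > V_CE(sat), so the active-region assumption holds.

active; I_C ≈ 0.32 mA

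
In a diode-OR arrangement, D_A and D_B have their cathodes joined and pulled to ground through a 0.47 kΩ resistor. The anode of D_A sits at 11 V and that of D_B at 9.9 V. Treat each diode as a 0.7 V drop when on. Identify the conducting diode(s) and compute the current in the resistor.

Assume both conduct. Then node N would need to be at both 11−0.7 = 10.3 V and 9.9−0.7 = 9.2 V, which is impossible.
Assume only D_A conducts: V_N = 11 − 0.7 = 10.3 V, so I_R = 10.3/0.47 = 21.9 mA.
Check D_B: its anode-to-cathode voltage is 9.9 − 10.3 = -0.4 V < 0.7 V, so it is off. The assumption is consistent.

Only D_A conducts; I_R ≈ 22 mA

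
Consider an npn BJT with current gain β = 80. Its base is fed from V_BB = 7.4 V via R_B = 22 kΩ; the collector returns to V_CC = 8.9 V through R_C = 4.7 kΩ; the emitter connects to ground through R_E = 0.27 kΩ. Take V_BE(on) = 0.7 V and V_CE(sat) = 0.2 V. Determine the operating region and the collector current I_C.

Assume active: I_B = (7.4 − 0.7)/(22 + 81×0.27) = 0.153 mA, I_C = β·I_B = 12.2 mA.
Then V_CE = 8.9 − 12.2×4.7 − 12.4×0.27 = -51.9 V < 0.2 V — the active assumption fails.
Re-solve with V_CE = 0.2 V. KCL at the emitter: V_E/R_E = (V_BB−0.7−V_E)/R_B + (V_CC−0.2−V_E)/R_C, giving V_E = 0.544 V.
I_C = (V_CC − 0.2 − V_E)/R_C = (8.7 − 0.544)/4.7 = 1.74 mA.
Check: I_B = (6.7 − 0.544)/22 = 0.28 mA, and β·I_B = 22.4 mA > I_C, confirming saturation.

saturation; I_C ≈ 1.7 mA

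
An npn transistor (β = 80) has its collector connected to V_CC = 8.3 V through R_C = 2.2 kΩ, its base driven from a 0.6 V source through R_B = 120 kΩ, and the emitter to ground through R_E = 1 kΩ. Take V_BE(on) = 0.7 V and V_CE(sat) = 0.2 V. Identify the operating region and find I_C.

V_BB = 0.6 V ≤ V_BE(on) = 0.7 V, so the base-emitter junction is not forward biased.
The transistor is in cutoff: I_B = I_C = 0.

cutoff; I_C ≈ 0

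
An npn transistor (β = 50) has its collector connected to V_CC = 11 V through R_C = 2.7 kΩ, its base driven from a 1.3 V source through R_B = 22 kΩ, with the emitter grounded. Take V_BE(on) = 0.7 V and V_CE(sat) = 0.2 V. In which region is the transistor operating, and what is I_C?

Assume active. Base-emitter loop: I_B = (V_BB − V_BE)/R_B = (1.3 − 0.7)/22 = 0.0273 mA.
I_C = β·I_B = 50×0.0273 = 1.36 mA.
V_CE = V_CC − I_C·R_C = 11 − 1.36×2.7 = 7.32 V > V_CE(sat), so the active-region assumption holds.

active; I_C ≈ 1.4 mA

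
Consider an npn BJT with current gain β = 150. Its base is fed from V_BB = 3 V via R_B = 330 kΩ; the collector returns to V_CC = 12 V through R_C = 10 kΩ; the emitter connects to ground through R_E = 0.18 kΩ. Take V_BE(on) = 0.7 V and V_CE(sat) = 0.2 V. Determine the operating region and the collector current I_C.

active; I_C ≈ 0.97 mA

Assume active. Base-emitter loop: I_B = (V_BB − V_BE)/(R_B + (β+1)R_E) = (3 − 0.7)/(330 + 151×0.18) = 0.00644 mA.
I_C = β·I_B = 150×0.00644 = 0.966 mA.
V_CE = V_CC − I_C·R_C − I_E·R_E = 12 − 0.966×10 − 0.972×0.18 = 2.17 V > V_CE(sat), so the active-region assumption holds.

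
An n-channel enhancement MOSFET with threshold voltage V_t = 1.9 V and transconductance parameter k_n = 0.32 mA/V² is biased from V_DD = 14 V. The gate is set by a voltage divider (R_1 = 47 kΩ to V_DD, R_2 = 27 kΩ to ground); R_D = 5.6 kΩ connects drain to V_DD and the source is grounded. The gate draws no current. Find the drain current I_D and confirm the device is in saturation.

V_G = V_DD·R_2/(R_1+R_2) = 14×27/74 = 5.11 V. With the source grounded, V_GS = V_G = 5.11 V.
Assume saturation: I_D = (k_n/2)(V_GS − V_t)² = (0.32/2)×(5.11 − 1.9)² = 0.16×3.21² = 1.65 mA.
V_DS = V_DD − I_D·R_D = 14 − 1.65×5.6 = 4.78 V.
Saturation requires V_DS ≥ V_GS − V_t = 3.21 V; 4.78 ≥ 3.21 ✓.

I_D ≈ 1.6 mA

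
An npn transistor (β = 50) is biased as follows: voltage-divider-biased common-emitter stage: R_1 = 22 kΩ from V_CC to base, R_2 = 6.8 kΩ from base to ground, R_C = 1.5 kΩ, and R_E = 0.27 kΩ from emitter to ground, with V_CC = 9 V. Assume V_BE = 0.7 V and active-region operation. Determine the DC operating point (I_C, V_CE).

I_C ≈ 3.8 mA, V_CE ≈ 2.3 V

Thevenize the base divider: V_Th = V_CC·R_2/(R_1+R_2) = 9×6.8/28.8 = 2.12 V, R_Th = R_1‖R_2 = 5.19 kΩ.
Base-emitter loop: V_Th = I_B·R_Th + V_BE + (β+1)I_B·R_E, so I_B = (2.12 − 0.7) / (5.19 + 51×0.27) = 0.0751 mA.
I_C = β·I_B = 50×0.0751 = 3.76 mA, and I_E = (β+1)I_B = 3.83 mA.
V_CE = V_CC − I_C·R_C − I_E·R_E = 9 − 3.76×1.5 − 3.83×0.27 = 2.33 V.
V_CE = 2.33 V > 0.2 V confirms active-region operation.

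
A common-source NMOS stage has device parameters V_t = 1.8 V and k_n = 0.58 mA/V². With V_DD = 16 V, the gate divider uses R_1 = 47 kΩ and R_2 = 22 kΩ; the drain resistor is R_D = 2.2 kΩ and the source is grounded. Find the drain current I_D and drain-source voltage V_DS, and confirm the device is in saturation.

I_D ≈ 3.2 mA, V_DS ≈ 9 V

V_G = V_DD·R_2/(R_1+R_2) = 16×22/69 = 5.1 V. With the source grounded, V_GS = V_G = 5.1 V.
Assume saturation: I_D = (k_n/2)(V_GS − V_t)² = (0.58/2)×(5.1 − 1.8)² = 0.29×3.3² = 3.16 mA.
V_DS = V_DD − I_D·R_D = 16 − 3.16×2.2 = 9.05 V.
Saturation requires V_DS ≥ V_GS − V_t = 3.3 V; 9.05 ≥ 3.3 ✓.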